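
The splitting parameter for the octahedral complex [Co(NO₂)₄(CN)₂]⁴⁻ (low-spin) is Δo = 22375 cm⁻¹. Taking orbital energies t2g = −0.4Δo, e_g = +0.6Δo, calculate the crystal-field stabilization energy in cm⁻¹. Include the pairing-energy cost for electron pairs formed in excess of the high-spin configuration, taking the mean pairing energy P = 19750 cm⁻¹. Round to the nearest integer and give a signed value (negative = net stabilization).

-20525

Ligand charges: 4×(-1) from NO₂⁻ and 2×(-1) from CN⁻ sum to -6; with overall charge -4, Co is +2.
Co²⁺: group 9, so d-count = 9 − 2 = 7.
Electron filling gives t2g^6 e_g^1.
CFSE(orbital) = 6×(-0.4Δo) + 1×(0.6Δo) = -1.8Δo; with Δo = 22375 cm⁻¹ that is -40275 cm⁻¹.
Pairing penalty: 3 pairs vs 2 in the high-spin reference → 1 extra × P = 19750 cm⁻¹.
Net CFSE = -40275 + 19750 = -20525 cm⁻¹.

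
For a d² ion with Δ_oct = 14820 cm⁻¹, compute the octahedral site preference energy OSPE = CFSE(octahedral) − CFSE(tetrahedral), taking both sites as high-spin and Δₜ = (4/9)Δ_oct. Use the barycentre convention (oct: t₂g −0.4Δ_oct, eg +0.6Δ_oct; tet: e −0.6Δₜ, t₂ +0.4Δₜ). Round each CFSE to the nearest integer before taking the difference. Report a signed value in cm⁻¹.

In an octahedral site d² (HS) is t₂g² eg⁰, giving CFSE(oct) = -0.8Δ_oct = -11856 cm⁻¹.
In a tetrahedral site the filling is e² t₂⁰: CFSE(tet) = -1.2Δₜ = -1.2 × (4/9)(14820) = -7904 cm⁻¹.
OSPE = CFSE(oct) − CFSE(tet) = -11856 − (-7904) = -3952 cm⁻¹.

-3952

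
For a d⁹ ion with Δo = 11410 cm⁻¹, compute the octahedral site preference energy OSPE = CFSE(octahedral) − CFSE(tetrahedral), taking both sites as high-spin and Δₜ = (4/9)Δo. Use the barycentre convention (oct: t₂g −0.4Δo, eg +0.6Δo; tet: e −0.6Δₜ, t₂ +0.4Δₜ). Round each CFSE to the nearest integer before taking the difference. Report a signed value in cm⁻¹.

Octahedral high-spin t₂g⁶ eg³: CFSE = -0.6 × 11410 = -6846 cm⁻¹.
In a tetrahedral site the filling is e⁴ t₂⁵: CFSE(tet) = -0.4Δₜ = -0.4 × (4/9)(11410) = -2028 cm⁻¹.
Subtracting, OSPE = -6846 − (-2028) = -4818 cm⁻¹.

-4818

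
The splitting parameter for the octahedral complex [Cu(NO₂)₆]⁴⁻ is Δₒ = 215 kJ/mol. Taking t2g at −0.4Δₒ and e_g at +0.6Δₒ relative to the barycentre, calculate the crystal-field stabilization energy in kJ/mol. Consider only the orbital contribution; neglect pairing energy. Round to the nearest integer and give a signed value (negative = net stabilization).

Each NO₂⁻ contributes -1; 6 × (-1) = -6. With overall charge -4, Cu is in the +2 oxidation state.
Cu is in group 11, so Cu²⁺ is d⁹ (11 − 2 = 9).
Electron filling gives t2g^6 e_g^3.
Orbital CFSE = 6(-0.4) + 3(0.6) = -0.6Δₒ = -0.6 × 215 = -129 kJ/mol.

-129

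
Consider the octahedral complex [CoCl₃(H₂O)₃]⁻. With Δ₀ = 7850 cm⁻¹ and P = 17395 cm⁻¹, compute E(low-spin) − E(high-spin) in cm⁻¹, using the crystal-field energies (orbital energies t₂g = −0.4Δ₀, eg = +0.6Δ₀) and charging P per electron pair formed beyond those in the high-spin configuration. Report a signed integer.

Ligand charges: 3×(-1) from Cl⁻ and 3×(+0) from H₂O sum to -3; with overall charge -1, Co is +2.
Co sits in group 9; removing 2 electrons leaves Co²⁺ with 9 − 2 = 7 d electrons.
In the high-spin limit (t₂g⁵ eg²) the orbital term is -0.8Δ₀ = -6280 cm⁻¹, with no excess pairing.
Low-spin: t₂g⁶ eg¹, orbital CFSE = -1.8Δ₀ = -14130 cm⁻¹; plus 1 excess pair × P = +17395 cm⁻¹; total 3265 cm⁻¹.
Thus E(LS) − E(HS) = 9545 cm⁻¹.

9545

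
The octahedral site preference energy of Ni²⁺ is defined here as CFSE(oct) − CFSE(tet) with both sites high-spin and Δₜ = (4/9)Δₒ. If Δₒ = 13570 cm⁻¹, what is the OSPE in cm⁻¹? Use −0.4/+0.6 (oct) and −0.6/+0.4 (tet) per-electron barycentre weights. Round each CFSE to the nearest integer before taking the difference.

Ni²⁺: group 10, so d-count = 10 − 2 = 8.
Octahedral (high-spin): t₂g⁶ eg², CFSE = 6(−0.4) + 2(+0.6) = -1.2Δₒ = -1.2 × 13570 = -16284 cm⁻¹.
In a tetrahedral site the filling is e⁴ t₂⁴: CFSE(tet) = -0.8Δₜ = -0.8 × (4/9)(13570) = -4825 cm⁻¹.
OSPE = -16284 − (-4825) = -11459 cm⁻¹.

-11459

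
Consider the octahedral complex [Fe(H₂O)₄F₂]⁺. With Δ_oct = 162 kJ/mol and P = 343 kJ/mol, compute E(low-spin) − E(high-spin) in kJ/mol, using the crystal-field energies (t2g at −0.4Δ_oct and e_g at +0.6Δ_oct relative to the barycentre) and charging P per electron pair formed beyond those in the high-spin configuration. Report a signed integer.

Ligand charges: 4×(+0) from H₂O and 2×(-1) from F⁻ sum to -2; with overall charge +1, Fe is +3.
Fe³⁺: group 8, so d-count = 8 − 3 = 5.
High-spin d⁵ fills as t2g^3 e_g^2 with CFSE 3(−0.4) + 2(+0.6) = 0.0Δ_oct = 0 kJ/mol.
Low-spin: t2g^5 e_g^0, orbital CFSE = -2.0Δ_oct = -324 kJ/mol; plus 2 excess pairs × P = +686 kJ/mol; total 362 kJ/mol.
Thus E(LS) − E(HS) = 362 kJ/mol.

362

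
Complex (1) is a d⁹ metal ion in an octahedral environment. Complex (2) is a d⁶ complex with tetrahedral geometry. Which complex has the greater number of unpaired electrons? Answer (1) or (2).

(1): t2g^6 e_g^3 → 1 unpaired.
(2): Tetrahedral splitting is small, so the complex is high-spin; e³ t₂³ → 4 unpaired.
So (2) has more unpaired electrons.

(2)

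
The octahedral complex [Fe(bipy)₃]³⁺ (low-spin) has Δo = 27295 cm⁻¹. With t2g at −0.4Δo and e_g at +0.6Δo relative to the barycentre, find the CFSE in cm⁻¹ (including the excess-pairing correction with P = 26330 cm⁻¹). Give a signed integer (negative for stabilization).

-1930

bipy is neutral, so the +3 overall charge sits on Fe: oxidation state +3.
Fe is in group 8, so Fe³⁺ is d⁵ (8 − 3 = 5).
Electron filling gives t2g^5 e_g^0.
CFSE(orbital) = 5×(-0.4Δo) + 0×(0.6Δo) = -2.0Δo; with Δo = 27295 cm⁻¹ that is -54590 cm⁻¹.
High-spin d⁵ would be t2g^3 e_g^2 with 0 pairs; low-spin has 2, so 2 excess pairs cost +2P = +52660 cm⁻¹.
Overall CFSE = -54590 + 52660 = -1930 cm⁻¹.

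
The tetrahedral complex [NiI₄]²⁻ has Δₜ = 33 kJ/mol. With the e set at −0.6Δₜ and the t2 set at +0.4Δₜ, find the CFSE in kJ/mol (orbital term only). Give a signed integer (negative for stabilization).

-26

Each I⁻ contributes -1; 4 × (-1) = -4. With overall charge -2, Ni is in the +2 oxidation state.
Ni is in group 10, so Ni²⁺ is d⁸ (10 − 2 = 8).
Tetrahedral splitting is small, so the complex is high-spin.
The d⁸ electrons fill as e^4 t2^4.
CFSE(orbital) = 4×(-0.6Δₜ) + 4×(0.4Δₜ) = -0.8Δₜ; with Δₜ = 33 kJ/mol that is -26 kJ/mol.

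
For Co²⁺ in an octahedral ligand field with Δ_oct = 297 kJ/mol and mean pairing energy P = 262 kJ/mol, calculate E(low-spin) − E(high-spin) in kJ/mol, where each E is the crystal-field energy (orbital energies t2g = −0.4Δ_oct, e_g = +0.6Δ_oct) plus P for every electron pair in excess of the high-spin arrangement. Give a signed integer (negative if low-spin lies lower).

Co is in group 9, so Co²⁺ is d⁷ (9 − 2 = 7).
High-spin d⁷ fills as t2g^5 e_g^2 with CFSE 5(−0.4) + 2(+0.6) = -0.8Δ_oct = -238 kJ/mol.
For low-spin the configuration is t2g^6 e_g^1: orbital energy -1.8 × 297 = -535 kJ/mol, and 1 additional pair relative to high-spin adds 262 kJ/mol, giving -273 kJ/mol.
E(LS) − E(HS) = -273 − (-238) = -35 kJ/mol.

-35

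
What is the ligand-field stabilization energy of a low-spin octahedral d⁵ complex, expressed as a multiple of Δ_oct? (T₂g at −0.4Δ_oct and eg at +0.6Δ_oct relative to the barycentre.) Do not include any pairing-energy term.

Configuration: t₂g⁵ eg⁰.
CFSE = 5(-0.4Δ_oct) + 0(0.6Δ_oct) = -2.0Δ_oct + 0.0Δ_oct = -2.0Δ_oct.

-2.0 Δ_oct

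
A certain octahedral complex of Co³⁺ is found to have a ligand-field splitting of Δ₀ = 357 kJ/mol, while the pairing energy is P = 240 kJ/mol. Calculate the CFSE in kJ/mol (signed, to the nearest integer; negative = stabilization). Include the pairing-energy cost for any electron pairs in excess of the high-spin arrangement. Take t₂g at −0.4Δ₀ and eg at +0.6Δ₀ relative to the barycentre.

Group 9 minus oxidation state +3 gives a d⁶ configuration for Co³⁺.
Δ₀ > P, so pairing is preferred: the ground state is low-spin.
Configuration: t₂g⁶ eg⁰.
Orbital CFSE = -2.4Δ₀ = -2.4 × 357 = -857 kJ/mol.
Excess pairs vs high-spin: 3 − 1 = 2; pairing cost = +480 kJ/mol.
Net CFSE = -857 + 480 = -377 kJ/mol.

-377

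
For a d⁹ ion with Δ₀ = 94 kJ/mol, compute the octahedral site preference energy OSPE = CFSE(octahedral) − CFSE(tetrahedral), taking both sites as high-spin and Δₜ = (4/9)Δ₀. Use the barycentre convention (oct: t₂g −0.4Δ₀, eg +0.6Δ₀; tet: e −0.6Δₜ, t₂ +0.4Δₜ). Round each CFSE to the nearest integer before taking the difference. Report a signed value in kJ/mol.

-39

Octahedral (high-spin): t2g^6 e_g^3, CFSE = 6(−0.4) + 3(+0.6) = -0.6Δ₀ = -0.6 × 94 = -56 kJ/mol.
Tetrahedral: e^4 t2^5, CFSE = 4(−0.6) + 5(+0.4) = -0.4Δₜ = -0.4 × (4/9) × 94 = -17 kJ/mol.
OSPE = -56 − (-17) = -39 kJ/mol.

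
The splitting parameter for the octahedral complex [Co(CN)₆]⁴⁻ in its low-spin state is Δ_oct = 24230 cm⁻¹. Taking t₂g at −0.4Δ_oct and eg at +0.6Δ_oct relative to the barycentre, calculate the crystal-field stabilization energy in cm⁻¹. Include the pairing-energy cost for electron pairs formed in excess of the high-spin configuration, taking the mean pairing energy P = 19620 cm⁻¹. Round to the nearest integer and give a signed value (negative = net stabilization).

-23994

Each CN⁻ contributes -1; 6 × (-1) = -6. With overall charge -4, Co is in the +2 oxidation state.
Group 9 minus oxidation state +2 gives a d⁷ configuration for Co²⁺.
The d⁷ electrons fill as t₂g⁶ eg¹.
Orbital CFSE = 6(-0.4) + 1(0.6) = -1.8Δ_oct = -1.8 × 24230 = -43614 cm⁻¹.
High-spin d⁷ would be t₂g⁵ eg² with 2 pairs; low-spin has 3, so 1 excess pair costs +1P = +19620 cm⁻¹.
Combining: -43614 + 19620 = -23994 cm⁻¹.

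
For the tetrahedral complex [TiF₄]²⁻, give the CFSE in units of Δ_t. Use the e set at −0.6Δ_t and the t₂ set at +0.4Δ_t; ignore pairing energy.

Each F⁻ contributes -1; 4 × (-1) = -4. With overall charge -2, Ti is in the +2 oxidation state.
Ti is in group 4, so Ti²⁺ is d² (4 − 2 = 2).
Tetrahedral splitting is small, so the complex is high-spin.
Configuration: e² t₂⁰.
CFSE = 2(-0.6Δ_t) + 0(0.4Δ_t) = -1.2Δ_t + 0.0Δ_t = -1.2Δ_t.

-1.2 Δ_t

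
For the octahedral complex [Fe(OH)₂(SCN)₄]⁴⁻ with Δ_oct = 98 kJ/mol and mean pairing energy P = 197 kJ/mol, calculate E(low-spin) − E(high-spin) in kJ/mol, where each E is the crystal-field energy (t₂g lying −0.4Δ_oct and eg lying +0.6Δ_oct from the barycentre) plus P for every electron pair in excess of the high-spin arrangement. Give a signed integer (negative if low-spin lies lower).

198

Ligand charges: 2×(-1) from OH⁻ and 4×(-1) from SCN⁻ sum to -6; with overall charge -4, Fe is +2.
Group 8 minus oxidation state +2 gives a d⁶ configuration for Fe²⁺.
High-spin d⁶ fills as t₂g⁴ eg² with CFSE 4(−0.4) + 2(+0.6) = -0.4Δ_oct = -39 kJ/mol.
For low-spin the configuration is t₂g⁶ eg⁰: orbital energy -2.4 × 98 = -235 kJ/mol, and 2 additional pairs relative to high-spin add 394 kJ/mol, giving 159 kJ/mol.
Thus E(LS) − E(HS) = 198 kJ/mol.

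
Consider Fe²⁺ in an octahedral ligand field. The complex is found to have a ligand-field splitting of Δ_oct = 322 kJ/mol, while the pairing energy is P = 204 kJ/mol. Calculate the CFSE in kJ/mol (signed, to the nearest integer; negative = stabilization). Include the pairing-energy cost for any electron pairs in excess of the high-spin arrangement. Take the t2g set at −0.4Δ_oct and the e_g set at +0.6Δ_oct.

-365

Fe sits in group 8; removing 2 electrons leaves Fe²⁺ with 8 − 2 = 6 d electrons.
Here Δ_oct > P (322 > 204), so the low-spin state is favoured.
That gives t2g^6 e_g^0.
Orbital CFSE = -2.4Δ_oct = -2.4 × 322 = -773 kJ/mol.
Excess pairs vs high-spin: 3 − 1 = 2; pairing cost = +408 kJ/mol.
Net CFSE = -773 + 408 = -365 kJ/mol.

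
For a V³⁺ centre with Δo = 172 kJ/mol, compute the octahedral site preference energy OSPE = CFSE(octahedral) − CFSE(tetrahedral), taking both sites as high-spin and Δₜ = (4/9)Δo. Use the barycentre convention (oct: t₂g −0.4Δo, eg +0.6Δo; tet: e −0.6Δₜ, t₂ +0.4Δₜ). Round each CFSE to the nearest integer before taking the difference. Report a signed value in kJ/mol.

-46

Group 5 minus oxidation state +3 gives a d² configuration for V³⁺.
Octahedral high-spin t2g^2 e_g^0: CFSE = -0.8 × 172 = -138 kJ/mol.
Tetrahedral e^2 t2^0 gives -1.2Δₜ = -1.2 × (4/9) × 172 = -92 kJ/mol.
Subtracting, OSPE = -138 − (-92) = -46 kJ/mol.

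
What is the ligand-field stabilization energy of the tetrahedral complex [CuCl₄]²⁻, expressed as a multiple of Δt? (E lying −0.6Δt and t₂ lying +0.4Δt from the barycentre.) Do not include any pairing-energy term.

-0.4 Δt

Each Cl⁻ contributes -1; 4 × (-1) = -4. With overall charge -2, Cu is in the +2 oxidation state.
Cu²⁺: group 11, so d-count = 11 − 2 = 9.
With tetrahedral geometry the complex is necessarily high-spin.
Configuration: e⁴ t₂⁵.
CFSE = 4(-0.6Δt) + 5(0.4Δt) = -2.4Δt + 2.0Δt = -0.4Δt.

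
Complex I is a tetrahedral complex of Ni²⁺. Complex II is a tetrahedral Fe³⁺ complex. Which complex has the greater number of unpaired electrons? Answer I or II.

II

I: Ni sits in group 10; removing 2 electrons leaves Ni²⁺ with 10 − 2 = 8 d electrons; With tetrahedral geometry the complex is necessarily high-spin; e⁴ t₂⁴ → 2 unpaired.
II: Group 8 minus oxidation state +3 gives a d⁵ configuration for Fe³⁺; Tetrahedral fields are weak (Δₜ ≈ 4/9 Δₒ), so electrons fill high-spin; e² t₂³ → 5 unpaired.
So II has more unpaired electrons.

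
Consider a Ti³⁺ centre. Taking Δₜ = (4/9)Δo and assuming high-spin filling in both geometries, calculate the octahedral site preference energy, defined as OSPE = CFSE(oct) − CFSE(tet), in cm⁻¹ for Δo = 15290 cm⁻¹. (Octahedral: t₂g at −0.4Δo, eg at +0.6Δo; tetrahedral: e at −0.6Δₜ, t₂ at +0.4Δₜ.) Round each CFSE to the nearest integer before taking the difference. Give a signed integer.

Ti is in group 4, so Ti³⁺ is d¹ (4 − 3 = 1).
Octahedral (high-spin): t2g^1 e_g^0, CFSE = 1(−0.4) + 0(+0.6) = -0.4Δo = -0.4 × 15290 = -6116 cm⁻¹.
In a tetrahedral site the filling is e^1 t2^0: CFSE(tet) = -0.6Δₜ = -0.6 × (4/9)(15290) = -4077 cm⁻¹.
OSPE = -6116 − (-4077) = -2039 cm⁻¹.

-2039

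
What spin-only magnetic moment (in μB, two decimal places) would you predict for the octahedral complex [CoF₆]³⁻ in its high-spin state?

4.90 μB

Each F⁻ contributes -1; 6 × (-1) = -6. With overall charge -3, Co is in the +3 oxidation state.
Co is in group 9, so Co³⁺ is d⁶ (9 − 3 = 6).
Configuration: t₂g⁴ eg² → 4 unpaired electrons.
μ(spin-only) = √[4(4+2)] = √24 ≈ 4.90 μB.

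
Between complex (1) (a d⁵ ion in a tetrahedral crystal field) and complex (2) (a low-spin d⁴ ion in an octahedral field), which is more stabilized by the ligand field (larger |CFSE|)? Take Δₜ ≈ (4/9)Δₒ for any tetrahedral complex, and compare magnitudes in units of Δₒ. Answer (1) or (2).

(1): Tetrahedral splitting is small, so the complex is high-spin; e^2 t2^3, CFSE = 0.0Δₜ ≈ 0.00Δₒ.
(2): t₂g⁴ eg⁰, CFSE = -1.6Δₒ.
So (2) has the larger |CFSE|.

(2)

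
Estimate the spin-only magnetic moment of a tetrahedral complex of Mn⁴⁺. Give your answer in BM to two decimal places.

Group 7 minus oxidation state +4 gives a d³ configuration for Mn⁴⁺.
Tetrahedral splitting is small, so the complex is high-spin.
Configuration: e² t₂¹ → 3 unpaired electrons.
μ(spin-only) = √[3(3+2)] = √15 ≈ 3.87 BM.

3.87 BM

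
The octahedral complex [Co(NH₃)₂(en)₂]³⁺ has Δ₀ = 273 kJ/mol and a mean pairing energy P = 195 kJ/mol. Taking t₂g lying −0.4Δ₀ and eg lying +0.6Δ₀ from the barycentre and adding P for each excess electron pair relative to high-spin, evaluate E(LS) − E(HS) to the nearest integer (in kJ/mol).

Ligand charges: 2×(+0) from NH₃ and 2×(+0) from en sum to +0; with overall charge +3, Co is +3.
Group 9 minus oxidation state +3 gives a d⁶ configuration for Co³⁺.
High-spin d⁶ fills as t₂g⁴ eg² with CFSE 4(−0.4) + 2(+0.6) = -0.4Δ₀ = -109 kJ/mol.
Low-spin: t₂g⁶ eg⁰, orbital CFSE = -2.4Δ₀ = -655 kJ/mol; plus 2 excess pairs × P = +390 kJ/mol; total -265 kJ/mol.
Thus E(LS) − E(HS) = -156 kJ/mol.

-156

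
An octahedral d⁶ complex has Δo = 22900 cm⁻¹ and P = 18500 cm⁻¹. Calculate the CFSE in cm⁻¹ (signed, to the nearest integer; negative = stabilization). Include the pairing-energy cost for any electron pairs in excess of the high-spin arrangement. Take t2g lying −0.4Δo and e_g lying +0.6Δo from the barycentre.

-17960

With Δo > P the complex is low-spin.
That gives t2g^6 e_g^0.
Orbital CFSE = -2.4Δo = -2.4 × 22900 = -54960 cm⁻¹.
Excess pairs vs high-spin: 3 − 1 = 2; pairing cost = +37000 cm⁻¹.
Net CFSE = -54960 + 37000 = -17960 cm⁻¹.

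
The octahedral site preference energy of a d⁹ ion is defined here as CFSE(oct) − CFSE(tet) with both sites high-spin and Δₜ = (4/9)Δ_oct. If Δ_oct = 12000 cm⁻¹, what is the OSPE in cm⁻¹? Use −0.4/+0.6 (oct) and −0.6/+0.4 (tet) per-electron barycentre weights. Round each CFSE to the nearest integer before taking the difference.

-5067

Octahedral (high-spin): t2g^6 e_g^3, CFSE = 6(−0.4) + 3(+0.6) = -0.6Δ_oct = -0.6 × 12000 = -7200 cm⁻¹.
In a tetrahedral site the filling is e^4 t2^5: CFSE(tet) = -0.4Δₜ = -0.4 × (4/9)(12000) = -2133 cm⁻¹.
OSPE = -7200 − (-2133) = -5067 cm⁻¹.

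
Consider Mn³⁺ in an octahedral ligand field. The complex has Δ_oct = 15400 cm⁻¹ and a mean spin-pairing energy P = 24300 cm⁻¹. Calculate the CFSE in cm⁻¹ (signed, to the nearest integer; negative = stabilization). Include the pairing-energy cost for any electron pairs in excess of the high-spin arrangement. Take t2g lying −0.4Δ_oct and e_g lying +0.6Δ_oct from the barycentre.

Mn³⁺: group 7, so d-count = 7 − 3 = 4.
Since Δ_oct = 15400 cm⁻¹ < P = 24300 cm⁻¹, the complex adopts the high-spin configuration.
Filling d⁴ accordingly: t2g^3 e_g^1.
Orbital CFSE = -0.6Δ_oct = -0.6 × 15400 = -9240 cm⁻¹.
High-spin has no excess pairs, so no pairing correction applies.

-9240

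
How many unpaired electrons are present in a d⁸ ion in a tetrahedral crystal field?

2

With tetrahedral geometry the complex is necessarily high-spin.
Configuration: e⁴ t₂⁴, giving 2 unpaired electrons.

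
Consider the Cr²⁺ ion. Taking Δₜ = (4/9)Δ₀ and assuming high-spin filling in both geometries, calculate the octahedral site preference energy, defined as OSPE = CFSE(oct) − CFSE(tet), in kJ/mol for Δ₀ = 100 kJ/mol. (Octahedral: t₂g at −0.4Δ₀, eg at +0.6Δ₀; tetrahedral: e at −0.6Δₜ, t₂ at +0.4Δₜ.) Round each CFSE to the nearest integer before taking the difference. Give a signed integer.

Group 6 minus oxidation state +2 gives a d⁴ configuration for Cr²⁺.
Octahedral (high-spin): t2g^3 e_g^1, CFSE = 3(−0.4) + 1(+0.6) = -0.6Δ₀ = -0.6 × 100 = -60 kJ/mol.
Tetrahedral: e^2 t2^2, CFSE = 2(−0.6) + 2(+0.4) = -0.4Δₜ = -0.4 × (4/9) × 100 = -18 kJ/mol.
OSPE = -60 − (-18) = -42 kJ/mol.

-42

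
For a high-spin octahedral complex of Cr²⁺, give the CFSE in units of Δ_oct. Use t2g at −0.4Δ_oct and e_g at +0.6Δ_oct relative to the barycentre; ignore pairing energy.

Cr²⁺: group 6, so d-count = 6 − 2 = 4.
Configuration: t2g^3 e_g^1.
CFSE = 3(-0.4Δ_oct) + 1(0.6Δ_oct) = -1.2Δ_oct + 0.6Δ_oct = -0.6Δ_oct.

-0.6 Δ_oct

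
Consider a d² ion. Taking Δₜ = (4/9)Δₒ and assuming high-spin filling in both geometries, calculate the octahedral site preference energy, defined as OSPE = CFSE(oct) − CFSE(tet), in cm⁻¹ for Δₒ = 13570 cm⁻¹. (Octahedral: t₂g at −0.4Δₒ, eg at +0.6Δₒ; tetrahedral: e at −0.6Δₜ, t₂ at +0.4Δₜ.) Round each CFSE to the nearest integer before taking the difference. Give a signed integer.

-3619

In an octahedral site d² (HS) is t2g^2 e_g^0, giving CFSE(oct) = -0.8Δₒ = -10856 cm⁻¹.
Tetrahedral e^2 t2^0 gives -1.2Δₜ = -1.2 × (4/9) × 13570 = -7237 cm⁻¹.
OSPE = -10856 − (-7237) = -3619 cm⁻¹.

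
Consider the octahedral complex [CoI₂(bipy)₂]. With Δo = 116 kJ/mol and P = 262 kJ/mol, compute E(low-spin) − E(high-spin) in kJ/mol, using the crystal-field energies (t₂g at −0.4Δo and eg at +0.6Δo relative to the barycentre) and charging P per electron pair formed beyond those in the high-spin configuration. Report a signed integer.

146

Ligand charges: 2×(-1) from I⁻ and 2×(+0) from bipy sum to -2; with overall charge +0, Co is +2.
Co²⁺: group 9, so d-count = 9 − 2 = 7.
High-spin: t₂g⁵ eg², CFSE = -0.8Δo = -93 kJ/mol.
For low-spin the configuration is t₂g⁶ eg¹: orbital energy -1.8 × 116 = -209 kJ/mol, and 1 additional pair relative to high-spin adds 262 kJ/mol, giving 53 kJ/mol.
The difference is 53 − (-93) = 146 kJ/mol, so high-spin lies lower.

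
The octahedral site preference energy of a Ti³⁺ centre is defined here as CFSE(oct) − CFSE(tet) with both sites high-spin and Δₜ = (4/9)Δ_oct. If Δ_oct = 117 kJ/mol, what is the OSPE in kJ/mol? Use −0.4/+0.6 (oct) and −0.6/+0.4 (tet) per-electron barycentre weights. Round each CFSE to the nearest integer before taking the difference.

-16

Group 4 minus oxidation state +3 gives a d¹ configuration for Ti³⁺.
In an octahedral site d¹ (HS) is t₂g¹ eg⁰, giving CFSE(oct) = -0.4Δ_oct = -47 kJ/mol.
Tetrahedral: e¹ t₂⁰, CFSE = 1(−0.6) + 0(+0.4) = -0.6Δₜ = -0.6 × (4/9) × 117 = -31 kJ/mol.
OSPE = CFSE(oct) − CFSE(tet) = -47 − (-31) = -16 kJ/mol.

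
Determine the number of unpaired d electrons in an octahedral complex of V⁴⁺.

V⁴⁺: group 5, so d-count = 5 − 4 = 1.
Configuration: t₂g¹ eg⁰, giving 1 unpaired electron.

1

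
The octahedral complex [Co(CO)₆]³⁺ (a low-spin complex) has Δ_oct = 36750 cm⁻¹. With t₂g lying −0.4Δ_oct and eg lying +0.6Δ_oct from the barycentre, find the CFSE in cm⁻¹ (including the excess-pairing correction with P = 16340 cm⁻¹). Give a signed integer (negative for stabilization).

-55520

CO is neutral, so the +3 overall charge sits on Co: oxidation state +3.
Co sits in group 9; removing 3 electrons leaves Co³⁺ with 9 − 3 = 6 d electrons.
The d⁶ electrons fill as t₂g⁶ eg⁰.
Orbital CFSE = 6(-0.4) + 0(0.6) = -2.4Δ_oct = -2.4 × 36750 = -88200 cm⁻¹.
High-spin d⁶ would be t₂g⁴ eg² with 1 pair; low-spin has 3, so 2 excess pairs cost +2P = +32680 cm⁻¹.
Overall CFSE = -88200 + 32680 = -55520 cm⁻¹.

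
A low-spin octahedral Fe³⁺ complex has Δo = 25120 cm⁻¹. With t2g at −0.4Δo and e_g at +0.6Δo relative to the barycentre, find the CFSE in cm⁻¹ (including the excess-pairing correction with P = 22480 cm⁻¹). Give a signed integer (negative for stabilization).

-5280

Fe³⁺: group 8, so d-count = 8 − 3 = 5.
Electron filling gives t2g^5 e_g^0.
Orbital CFSE = 5(-0.4) + 0(0.6) = -2.0Δo = -2.0 × 25120 = -50240 cm⁻¹.
High-spin d⁵ would be t2g^3 e_g^2 with 0 pairs; low-spin has 2, so 2 excess pairs cost +2P = +44960 cm⁻¹.
Net CFSE = -50240 + 44960 = -5280 cm⁻¹.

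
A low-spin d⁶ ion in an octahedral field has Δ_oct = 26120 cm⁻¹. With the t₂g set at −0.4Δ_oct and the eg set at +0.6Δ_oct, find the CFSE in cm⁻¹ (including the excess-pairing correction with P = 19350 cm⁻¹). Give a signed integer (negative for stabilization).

-23988

Configuration: t₂g⁶ eg⁰.
Orbital CFSE = 6(-0.4) + 0(0.6) = -2.4Δ_oct = -2.4 × 26120 = -62688 cm⁻¹.
Pairing penalty: 3 pairs vs 1 in the high-spin reference → 2 extra × P = 38700 cm⁻¹.
Combining: -62688 + 38700 = -23988 cm⁻¹.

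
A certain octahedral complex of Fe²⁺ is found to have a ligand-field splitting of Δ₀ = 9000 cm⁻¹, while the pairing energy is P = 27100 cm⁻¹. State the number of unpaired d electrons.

4

Group 8 minus oxidation state +2 gives a d⁶ configuration for Fe²⁺.
Δ₀ < P, so pairing is avoided: the ground state is high-spin.
Configuration: t₂g⁴ eg².
Unpaired electrons: 4.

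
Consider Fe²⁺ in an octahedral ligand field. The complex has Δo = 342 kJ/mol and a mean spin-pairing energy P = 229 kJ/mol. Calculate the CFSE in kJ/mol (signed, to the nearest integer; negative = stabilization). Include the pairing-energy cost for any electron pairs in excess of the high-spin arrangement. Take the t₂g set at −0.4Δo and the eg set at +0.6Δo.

Fe²⁺: group 8, so d-count = 8 − 2 = 6.
With Δo > P the complex is low-spin.
Configuration: t₂g⁶ eg⁰.
Orbital CFSE = -2.4Δo = -2.4 × 342 = -821 kJ/mol.
Excess pairs vs high-spin: 3 − 1 = 2; pairing cost = +458 kJ/mol.
Net CFSE = -821 + 458 = -363 kJ/mol.

-363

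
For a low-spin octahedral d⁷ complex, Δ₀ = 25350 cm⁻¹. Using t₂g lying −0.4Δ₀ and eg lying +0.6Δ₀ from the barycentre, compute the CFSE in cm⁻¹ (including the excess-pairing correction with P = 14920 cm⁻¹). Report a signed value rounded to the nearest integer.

Configuration: t₂g⁶ eg¹.
CFSE(orbital) = 6×(-0.4Δ₀) + 1×(0.6Δ₀) = -1.8Δ₀; with Δ₀ = 25350 cm⁻¹ that is -45630 cm⁻¹.
Pairing penalty: 3 pairs vs 2 in the high-spin reference → 1 extra × P = 14920 cm⁻¹.
Net CFSE = -45630 + 14920 = -30710 cm⁻¹.

-30710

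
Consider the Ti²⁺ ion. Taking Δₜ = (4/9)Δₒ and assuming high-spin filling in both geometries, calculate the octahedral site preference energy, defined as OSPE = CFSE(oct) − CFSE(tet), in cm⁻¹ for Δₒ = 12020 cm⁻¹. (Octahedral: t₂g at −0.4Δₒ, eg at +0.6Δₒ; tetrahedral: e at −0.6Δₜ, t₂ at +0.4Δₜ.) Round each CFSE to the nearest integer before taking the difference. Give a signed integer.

Ti sits in group 4; removing 2 electrons leaves Ti²⁺ with 4 − 2 = 2 d electrons.
Octahedral (high-spin): t2g^2 e_g^0, CFSE = 2(−0.4) + 0(+0.6) = -0.8Δₒ = -0.8 × 12020 = -9616 cm⁻¹.
In a tetrahedral site the filling is e^2 t2^0: CFSE(tet) = -1.2Δₜ = -1.2 × (4/9)(12020) = -6411 cm⁻¹.
OSPE = -9616 − (-6411) = -3205 cm⁻¹.

-3205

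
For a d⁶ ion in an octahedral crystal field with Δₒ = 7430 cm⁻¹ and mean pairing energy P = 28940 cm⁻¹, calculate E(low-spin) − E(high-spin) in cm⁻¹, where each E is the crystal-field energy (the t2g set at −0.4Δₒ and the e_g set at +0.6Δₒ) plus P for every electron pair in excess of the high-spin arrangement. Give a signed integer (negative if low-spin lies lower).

43020

High-spin: t2g^4 e_g^2, CFSE = -0.4Δₒ = -2972 cm⁻¹.
For low-spin the configuration is t2g^6 e_g^0: orbital energy -2.4 × 7430 = -17832 cm⁻¹, and 2 additional pairs relative to high-spin add 57880 cm⁻¹, giving 40048 cm⁻¹.
E(LS) − E(HS) = 40048 − (-2972) = 43020 cm⁻¹.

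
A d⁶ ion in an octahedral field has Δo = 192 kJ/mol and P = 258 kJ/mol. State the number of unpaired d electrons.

Here Δo < P (192 < 258), so the high-spin state is favoured.
That gives t₂g⁴ eg².
Unpaired electrons: 4.

4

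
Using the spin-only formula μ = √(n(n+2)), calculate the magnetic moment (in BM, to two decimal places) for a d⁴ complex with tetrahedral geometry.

Tetrahedral fields are weak (Δₜ ≈ 4/9 Δₒ), so electrons fill high-spin.
Configuration: e^2 t2^2 → 4 unpaired electrons.
μ(spin-only) = √[4(4+2)] = √24 ≈ 4.90 BM.

4.90 BM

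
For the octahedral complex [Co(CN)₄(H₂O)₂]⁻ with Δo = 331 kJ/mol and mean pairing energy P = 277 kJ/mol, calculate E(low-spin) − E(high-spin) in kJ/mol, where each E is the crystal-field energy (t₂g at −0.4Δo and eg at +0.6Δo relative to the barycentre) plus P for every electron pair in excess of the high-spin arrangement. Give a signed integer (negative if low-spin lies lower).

Ligand charges: 4×(-1) from CN⁻ and 2×(+0) from H₂O sum to -4; with overall charge -1, Co is +3.
Co³⁺: group 9, so d-count = 9 − 3 = 6.
High-spin: t₂g⁴ eg², CFSE = -0.4Δo = -132 kJ/mol.
Low-spin t₂g⁶ eg⁰ gives -2.4Δo = -794 kJ/mol, but forming 2 extra pairs costs 2P = 554 kJ/mol, so E(LS) = -794 + 554 = -240 kJ/mol.
E(LS) − E(HS) = -240 − (-132) = -108 kJ/mol.

-108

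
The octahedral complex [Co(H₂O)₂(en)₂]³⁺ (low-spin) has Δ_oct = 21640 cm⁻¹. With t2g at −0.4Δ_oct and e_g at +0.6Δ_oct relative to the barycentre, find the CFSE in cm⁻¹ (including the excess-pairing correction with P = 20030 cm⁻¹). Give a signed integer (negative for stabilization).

Ligand charges: 2×(+0) from H₂O and 2×(+0) from en sum to +0; with overall charge +3, Co is +3.
Co is in group 9, so Co³⁺ is d⁶ (9 − 3 = 6).
Electron filling gives t2g^6 e_g^0.
CFSE(orbital) = 6×(-0.4Δ_oct) + 0×(0.6Δ_oct) = -2.4Δ_oct; with Δ_oct = 21640 cm⁻¹ that is -51936 cm⁻¹.
Pairing penalty: 3 pairs vs 1 in the high-spin reference → 2 extra × P = 40060 cm⁻¹.
Net CFSE = -51936 + 40060 = -11876 cm⁻¹.

-11876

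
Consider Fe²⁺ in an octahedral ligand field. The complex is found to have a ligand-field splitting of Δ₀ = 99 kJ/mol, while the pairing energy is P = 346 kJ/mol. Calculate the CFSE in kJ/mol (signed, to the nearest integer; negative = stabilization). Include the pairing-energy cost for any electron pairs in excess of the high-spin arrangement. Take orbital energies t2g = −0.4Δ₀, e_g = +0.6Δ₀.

-40

Fe sits in group 8; removing 2 electrons leaves Fe²⁺ with 8 − 2 = 6 d electrons.
Since Δ₀ = 99 kJ/mol < P = 346 kJ/mol, the complex adopts the high-spin configuration.
Configuration: t2g^4 e_g^2.
Orbital CFSE = -0.4Δ₀ = -0.4 × 99 = -40 kJ/mol.
High-spin has no excess pairs, so no pairing correction applies.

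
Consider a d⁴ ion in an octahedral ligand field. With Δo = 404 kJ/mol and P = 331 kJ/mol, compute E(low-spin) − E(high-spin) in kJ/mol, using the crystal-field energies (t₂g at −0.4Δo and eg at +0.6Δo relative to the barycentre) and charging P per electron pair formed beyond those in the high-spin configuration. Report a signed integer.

In the high-spin limit (t₂g³ eg¹) the orbital term is -0.6Δo = -242 kJ/mol, with no excess pairing.
For low-spin the configuration is t₂g⁴ eg⁰: orbital energy -1.6 × 404 = -646 kJ/mol, and 1 additional pair relative to high-spin adds 331 kJ/mol, giving -315 kJ/mol.
The difference is -315 − (-242) = -73 kJ/mol, so low-spin lies lower.

-73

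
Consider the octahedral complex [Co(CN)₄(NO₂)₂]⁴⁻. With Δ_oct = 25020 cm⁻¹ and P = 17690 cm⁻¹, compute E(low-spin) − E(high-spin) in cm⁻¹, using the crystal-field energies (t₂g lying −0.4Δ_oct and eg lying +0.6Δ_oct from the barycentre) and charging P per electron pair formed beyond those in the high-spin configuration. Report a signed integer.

Ligand charges: 4×(-1) from CN⁻ and 2×(-1) from NO₂⁻ sum to -6; with overall charge -4, Co is +2.
Group 9 minus oxidation state +2 gives a d⁷ configuration for Co²⁺.
In the high-spin limit (t₂g⁵ eg²) the orbital term is -0.8Δ_oct = -20016 cm⁻¹, with no excess pairing.
For low-spin the configuration is t₂g⁶ eg¹: orbital energy -1.8 × 25020 = -45036 cm⁻¹, and 1 additional pair relative to high-spin adds 17690 cm⁻¹, giving -27346 cm⁻¹.
E(LS) − E(HS) = -27346 − (-20016) = -7330 cm⁻¹.

-7330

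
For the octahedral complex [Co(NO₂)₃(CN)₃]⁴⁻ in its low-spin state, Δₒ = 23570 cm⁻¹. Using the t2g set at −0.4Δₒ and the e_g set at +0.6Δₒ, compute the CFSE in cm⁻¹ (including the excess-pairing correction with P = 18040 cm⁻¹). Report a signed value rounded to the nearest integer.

Ligand charges: 3×(-1) from NO₂⁻ and 3×(-1) from CN⁻ sum to -6; with overall charge -4, Co is +2.
Co²⁺: group 9, so d-count = 9 − 2 = 7.
Electron filling gives t2g^6 e_g^1.
Orbital CFSE = 6(-0.4) + 1(0.6) = -1.8Δₒ = -1.8 × 23570 = -42426 cm⁻¹.
Pairing penalty: 3 pairs vs 2 in the high-spin reference → 1 extra × P = 18040 cm⁻¹.
Net CFSE = -42426 + 18040 = -24386 cm⁻¹.

-24386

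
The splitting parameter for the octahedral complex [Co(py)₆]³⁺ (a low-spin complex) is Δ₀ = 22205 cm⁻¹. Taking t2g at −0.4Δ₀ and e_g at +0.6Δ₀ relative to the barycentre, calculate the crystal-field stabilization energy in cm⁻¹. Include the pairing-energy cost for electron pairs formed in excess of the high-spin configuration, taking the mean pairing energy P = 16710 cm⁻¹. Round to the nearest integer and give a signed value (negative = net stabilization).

-19872

py is neutral, so the +3 overall charge sits on Co: oxidation state +3.
Co is in group 9, so Co³⁺ is d⁶ (9 − 3 = 6).
The d⁶ electrons fill as t2g^6 e_g^0.
CFSE(orbital) = 6×(-0.4Δ₀) + 0×(0.6Δ₀) = -2.4Δ₀; with Δ₀ = 22205 cm⁻¹ that is -53292 cm⁻¹.
High-spin d⁶ would be t2g^4 e_g^2 with 1 pair; low-spin has 3, so 2 excess pairs cost +2P = +33420 cm⁻¹.
Net CFSE = -53292 + 33420 = -19872 cm⁻¹.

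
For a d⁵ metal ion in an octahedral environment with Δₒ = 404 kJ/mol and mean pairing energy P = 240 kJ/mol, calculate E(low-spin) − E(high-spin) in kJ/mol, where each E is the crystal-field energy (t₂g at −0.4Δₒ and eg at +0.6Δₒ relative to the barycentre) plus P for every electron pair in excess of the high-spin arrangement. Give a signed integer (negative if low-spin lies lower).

High-spin: t₂g³ eg², CFSE = 0.0Δₒ = 0 kJ/mol.
Low-spin t₂g⁵ eg⁰ gives -2.0Δₒ = -808 kJ/mol, but forming 2 extra pairs costs 2P = 480 kJ/mol, so E(LS) = -808 + 480 = -328 kJ/mol.
E(LS) − E(HS) = -328 − (0) = -328 kJ/mol.

-328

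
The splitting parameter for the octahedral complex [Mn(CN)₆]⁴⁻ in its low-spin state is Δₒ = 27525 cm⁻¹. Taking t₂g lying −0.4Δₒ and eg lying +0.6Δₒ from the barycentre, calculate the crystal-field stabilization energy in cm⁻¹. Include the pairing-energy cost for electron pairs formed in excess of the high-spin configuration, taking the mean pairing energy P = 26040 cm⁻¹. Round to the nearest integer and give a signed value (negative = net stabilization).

-2970

Each CN⁻ contributes -1; 6 × (-1) = -6. With overall charge -4, Mn is in the +2 oxidation state.
Mn sits in group 7; removing 2 electrons leaves Mn²⁺ with 7 − 2 = 5 d electrons.
Configuration: t₂g⁵ eg⁰.
The orbital stabilization is -2.0Δₒ = -2.0 × 27525 = -55050 cm⁻¹.
High-spin d⁵ would be t₂g³ eg² with 0 pairs; low-spin has 2, so 2 excess pairs cost +2P = +52080 cm⁻¹.
Combining: -55050 + 52080 = -2970 cm⁻¹.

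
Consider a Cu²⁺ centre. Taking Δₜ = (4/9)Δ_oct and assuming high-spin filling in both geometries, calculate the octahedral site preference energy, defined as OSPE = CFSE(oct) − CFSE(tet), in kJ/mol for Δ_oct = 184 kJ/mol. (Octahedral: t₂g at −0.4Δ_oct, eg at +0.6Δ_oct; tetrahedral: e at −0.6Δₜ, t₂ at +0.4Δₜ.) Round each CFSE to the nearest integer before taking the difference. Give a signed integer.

-77

Group 11 minus oxidation state +2 gives a d⁹ configuration for Cu²⁺.
Octahedral (high-spin): t₂g⁶ eg³, CFSE = 6(−0.4) + 3(+0.6) = -0.6Δ_oct = -0.6 × 184 = -110 kJ/mol.
In a tetrahedral site the filling is e⁴ t₂⁵: CFSE(tet) = -0.4Δₜ = -0.4 × (4/9)(184) = -33 kJ/mol.
OSPE = CFSE(oct) − CFSE(tet) = -110 − (-33) = -77 kJ/mol.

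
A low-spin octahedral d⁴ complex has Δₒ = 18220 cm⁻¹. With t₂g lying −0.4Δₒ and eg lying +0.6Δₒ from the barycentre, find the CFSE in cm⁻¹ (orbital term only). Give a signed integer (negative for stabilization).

-29152

Configuration: t₂g⁴ eg⁰.
Orbital CFSE = 4(-0.4) + 0(0.6) = -1.6Δₒ = -1.6 × 18220 = -29152 cm⁻¹.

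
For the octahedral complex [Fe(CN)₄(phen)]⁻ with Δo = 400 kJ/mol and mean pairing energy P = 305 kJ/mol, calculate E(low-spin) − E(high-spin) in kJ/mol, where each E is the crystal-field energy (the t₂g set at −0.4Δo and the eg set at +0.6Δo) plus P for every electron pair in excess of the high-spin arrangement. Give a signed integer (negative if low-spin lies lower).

Ligand charges: 4×(-1) from CN⁻ and 1×(+0) from phen sum to -4; with overall charge -1, Fe is +3.
Fe³⁺: group 8, so d-count = 8 − 3 = 5.
High-spin: t₂g³ eg², CFSE = 0.0Δo = 0 kJ/mol.
For low-spin the configuration is t₂g⁵ eg⁰: orbital energy -2.0 × 400 = -800 kJ/mol, and 2 additional pairs relative to high-spin add 610 kJ/mol, giving -190 kJ/mol.
The difference is -190 − (0) = -190 kJ/mol, so low-spin lies lower.

-190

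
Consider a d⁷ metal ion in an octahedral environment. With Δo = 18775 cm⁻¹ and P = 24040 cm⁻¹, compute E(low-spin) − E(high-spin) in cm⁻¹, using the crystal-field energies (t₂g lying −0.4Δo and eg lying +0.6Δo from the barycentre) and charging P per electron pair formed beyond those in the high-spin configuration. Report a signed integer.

5265

High-spin d⁷ fills as t₂g⁵ eg² with CFSE 5(−0.4) + 2(+0.6) = -0.8Δo = -15020 cm⁻¹.
Low-spin: t₂g⁶ eg¹, orbital CFSE = -1.8Δo = -33795 cm⁻¹; plus 1 excess pair × P = +24040 cm⁻¹; total -9755 cm⁻¹.
Thus E(LS) − E(HS) = 5265 cm⁻¹.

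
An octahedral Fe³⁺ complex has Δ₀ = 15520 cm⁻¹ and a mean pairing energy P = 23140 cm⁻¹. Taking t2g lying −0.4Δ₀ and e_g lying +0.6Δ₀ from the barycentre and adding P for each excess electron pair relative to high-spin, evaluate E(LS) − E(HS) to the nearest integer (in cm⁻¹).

Group 8 minus oxidation state +3 gives a d⁵ configuration for Fe³⁺.
High-spin: t2g^3 e_g^2, CFSE = 0.0Δ₀ = 0 cm⁻¹.
Low-spin t2g^5 e_g^0 gives -2.0Δ₀ = -31040 cm⁻¹, but forming 2 extra pairs costs 2P = 46280 cm⁻¹, so E(LS) = -31040 + 46280 = 15240 cm⁻¹.
E(LS) − E(HS) = 15240 − (0) = 15240 cm⁻¹.

15240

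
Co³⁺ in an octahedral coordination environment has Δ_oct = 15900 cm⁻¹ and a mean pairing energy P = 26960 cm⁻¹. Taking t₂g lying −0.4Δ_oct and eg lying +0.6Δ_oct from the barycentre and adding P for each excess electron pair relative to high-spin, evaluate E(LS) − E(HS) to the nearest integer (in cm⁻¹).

22120

Co sits in group 9; removing 3 electrons leaves Co³⁺ with 9 − 3 = 6 d electrons.
High-spin d⁶ fills as t₂g⁴ eg² with CFSE 4(−0.4) + 2(+0.6) = -0.4Δ_oct = -6360 cm⁻¹.
Low-spin: t₂g⁶ eg⁰, orbital CFSE = -2.4Δ_oct = -38160 cm⁻¹; plus 2 excess pairs × P = +53920 cm⁻¹; total 15760 cm⁻¹.
E(LS) − E(HS) = 15760 − (-6360) = 22120 cm⁻¹.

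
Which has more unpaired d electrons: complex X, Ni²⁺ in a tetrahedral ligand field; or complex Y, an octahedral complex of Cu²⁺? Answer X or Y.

X: Group 10 minus oxidation state +2 gives a d⁸ configuration for Ni²⁺; Tetrahedral splitting is small, so the complex is high-spin; e⁴ t₂⁴ → 2 unpaired.
Y: Cu²⁺: group 11, so d-count = 11 − 2 = 9; t₂g⁶ eg³ → 1 unpaired.
So X has more unpaired electrons.

X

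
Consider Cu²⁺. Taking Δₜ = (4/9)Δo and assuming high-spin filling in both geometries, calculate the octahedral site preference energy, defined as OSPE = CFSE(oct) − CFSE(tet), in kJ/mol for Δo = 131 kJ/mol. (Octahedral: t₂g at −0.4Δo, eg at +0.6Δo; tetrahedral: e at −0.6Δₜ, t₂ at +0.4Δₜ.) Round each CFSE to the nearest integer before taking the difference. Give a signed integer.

Cu²⁺: group 11, so d-count = 11 − 2 = 9.
Octahedral (high-spin): t2g^6 e_g^3, CFSE = 6(−0.4) + 3(+0.6) = -0.6Δo = -0.6 × 131 = -79 kJ/mol.
In a tetrahedral site the filling is e^4 t2^5: CFSE(tet) = -0.4Δₜ = -0.4 × (4/9)(131) = -23 kJ/mol.
OSPE = -79 − (-23) = -56 kJ/mol.

-56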